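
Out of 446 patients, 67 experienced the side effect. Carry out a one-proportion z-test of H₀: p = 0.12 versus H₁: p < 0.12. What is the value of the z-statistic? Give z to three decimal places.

Sample proportion p̂ = 67/446 = 0.15022.
Null standard error: √(0.12·0.88/446) = √0.000236771 = 0.015387.
Test statistic: z = 0.03022/0.015387 = 1.964.

z = 1.964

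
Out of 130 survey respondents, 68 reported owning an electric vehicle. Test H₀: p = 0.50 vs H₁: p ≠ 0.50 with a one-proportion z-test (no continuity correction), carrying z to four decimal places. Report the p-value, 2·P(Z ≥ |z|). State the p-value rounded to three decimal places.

p-value = 0.599

p̂ = 68/130 = 0.52308.
SE₀ = √(0.50·0.50/130) = 0.043853.
z = (p̂ − p₀)/SE = (68/130 − 0.50)/0.043853 ≈ 0.5262.
From the standard normal, 2·P(Z ≥ |z|) = 0.599.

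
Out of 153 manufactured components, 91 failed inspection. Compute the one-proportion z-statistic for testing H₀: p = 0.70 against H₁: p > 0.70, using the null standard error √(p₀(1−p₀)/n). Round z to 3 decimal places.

z = -2.840

The sample proportion is 91/153 = 0.59477.
SE₀ = √(0.70·0.30/153) = 0.037048.
Test statistic: z = -0.10523/0.037048 = -2.840.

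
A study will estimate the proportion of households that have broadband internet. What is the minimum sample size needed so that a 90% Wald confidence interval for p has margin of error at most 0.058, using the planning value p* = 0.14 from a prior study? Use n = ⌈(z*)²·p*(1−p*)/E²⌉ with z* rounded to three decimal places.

n = 97

The 90% critical value is z* = 1.645.
p*(1−p*) = 0.14·0.86 = 0.1204.
Required n before rounding: 2.706025 × 0.1204 / 0.058² = 96.851.
Rounding up, n = 97.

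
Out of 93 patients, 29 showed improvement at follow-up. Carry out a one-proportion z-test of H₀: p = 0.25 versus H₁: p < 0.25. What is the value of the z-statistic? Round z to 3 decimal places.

z = 1.377

Sample proportion p̂ = 29/93 = 0.31183.
SE₀ = √(0.25·0.75/93) = 0.044901.
z = (p̂ − p₀)/SE = (0.31183 − 0.25)/0.044901 = 1.377.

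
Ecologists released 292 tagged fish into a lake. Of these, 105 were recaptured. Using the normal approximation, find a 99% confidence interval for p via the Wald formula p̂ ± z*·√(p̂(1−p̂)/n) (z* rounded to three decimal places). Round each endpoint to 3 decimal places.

(0.287, 0.432)

p̂ = 105/292 = 0.35959.
SE(p̂) = √(0.35959·0.64041/292) = 0.028083.
For 99% confidence, z* = 2.576.
Margin of error: 2.576 × 0.028083 = 0.07234.
Interval: 0.35959 ± 0.07234 → (0.287, 0.432).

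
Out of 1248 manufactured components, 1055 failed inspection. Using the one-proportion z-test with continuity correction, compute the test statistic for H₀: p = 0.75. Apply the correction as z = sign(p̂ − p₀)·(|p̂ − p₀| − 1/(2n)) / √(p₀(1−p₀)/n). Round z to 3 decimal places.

With x = 1055 successes in n = 1248, p̂ = 0.84535. p̂ − p₀ = 0.095353.
Continuity correction 1/(2n) = 1/2496 = 0.000401.
Corrected numerator: |0.095353| − 0.000401 = 0.094952.
Under H₀, SE = √(p₀(1−p₀)/n) = √(0.75·0.25/1248) = √0.000150240 = 0.012257.
z = (+)0.094952/0.012257 = 7.747.

z = 7.747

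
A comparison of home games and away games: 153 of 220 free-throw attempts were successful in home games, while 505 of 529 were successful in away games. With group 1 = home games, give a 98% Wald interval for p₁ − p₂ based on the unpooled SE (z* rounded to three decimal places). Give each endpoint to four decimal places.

p̂₁ = 153/220 = 0.69545, p̂₂ = 505/529 = 0.95463; p̂₁ − p̂₂ = -0.25918.
SE = √(0.000962716 + 0.000081872) = √0.001044588 = 0.032320.
The 98% critical value is z* = 2.326. Margin of error = 0.07518.
So the interval runs from -0.3344 to -0.1840.

(-0.3344, -0.1840)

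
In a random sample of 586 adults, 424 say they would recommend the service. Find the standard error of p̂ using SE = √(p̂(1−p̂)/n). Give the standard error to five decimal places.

p̂ = 424/586 = 0.72355.
p̂(1−p̂) = 0.72355·0.27645 = 0.200025.
Dividing by n and taking the root: √0.000341340 = 0.01848.

SE = 0.01848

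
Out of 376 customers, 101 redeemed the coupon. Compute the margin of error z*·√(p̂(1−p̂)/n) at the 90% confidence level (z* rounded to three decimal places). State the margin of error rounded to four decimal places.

With x = 101 successes in n = 376, p̂ = 0.26862.
Standard error of p̂: √(0.196462/376) = √0.000522505 = 0.022858.
The 90% critical value is z* = 1.645.
So ME = 0.0376.

ME = 0.0376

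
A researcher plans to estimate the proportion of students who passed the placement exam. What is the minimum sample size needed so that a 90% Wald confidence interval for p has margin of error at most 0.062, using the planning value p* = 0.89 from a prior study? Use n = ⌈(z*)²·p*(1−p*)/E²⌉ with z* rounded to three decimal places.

n = 69

The 90% critical value is z* = 1.645.
p*(1−p*) = 0.0979.
Required n before rounding: 2.706025 × 0.0979 / 0.062² = 68.918.
Rounding up, n = 69.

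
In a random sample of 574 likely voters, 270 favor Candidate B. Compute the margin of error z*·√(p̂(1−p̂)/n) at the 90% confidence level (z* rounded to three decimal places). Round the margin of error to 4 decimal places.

With x = 270 successes in n = 574, p̂ = 0.47038.
SE(p̂) = √(0.47038·0.52962/574) = 0.020833.
For 90% confidence, z* = 1.645.
So ME = 0.0343.

ME = 0.0343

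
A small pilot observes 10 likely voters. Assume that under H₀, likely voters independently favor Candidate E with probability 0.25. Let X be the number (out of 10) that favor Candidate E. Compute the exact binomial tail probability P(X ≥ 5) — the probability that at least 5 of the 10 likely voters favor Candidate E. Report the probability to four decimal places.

X is binomial with n = 10 and p = 0.25.
P(X ≥ 5) = Σ_{j=5}^{10} C(10,j)·0.25^j·0.75^{10−j}.
= 0.058399 + 0.016222 + 0.003090 + 0.000386 + 0.000029 + 0.000001 = 0.0781.

P = 0.0781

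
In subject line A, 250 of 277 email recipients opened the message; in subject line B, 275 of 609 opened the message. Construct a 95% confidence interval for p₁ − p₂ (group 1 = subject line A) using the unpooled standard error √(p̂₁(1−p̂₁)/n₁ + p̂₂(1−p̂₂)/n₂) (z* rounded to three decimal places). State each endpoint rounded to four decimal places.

(0.3982, 0.5037)

p̂₁ = 250/277 = 0.90253, p̂₂ = 275/609 = 0.45156; p̂₁ − p̂₂ = 0.45097.
Unpooled SE = √(p̂₁(1−p̂₁)/n₁ + p̂₂(1−p̂₂)/n₂) = √(0.000317588 + 0.000406656) = 0.026912.
The 95% critical value is z* = 1.960. Margin of error = 0.05275.
Interval: 0.45097 ± 0.05275 → (0.3982, 0.5037).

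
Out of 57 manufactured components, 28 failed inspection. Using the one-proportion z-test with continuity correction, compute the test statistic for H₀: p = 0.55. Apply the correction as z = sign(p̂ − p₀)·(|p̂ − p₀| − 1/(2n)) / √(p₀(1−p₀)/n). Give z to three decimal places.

The sample proportion is 28/57 = 0.49123. p̂ − p₀ = -0.058772.
Continuity correction 1/(2n) = 1/114 = 0.008772.
Corrected numerator: |-0.058772| − 0.008772 = 0.050000.
SE₀ = √(0.55·0.45/57) = 0.065895.
z = (−)0.050000/0.065895 = -0.759.

z = -0.759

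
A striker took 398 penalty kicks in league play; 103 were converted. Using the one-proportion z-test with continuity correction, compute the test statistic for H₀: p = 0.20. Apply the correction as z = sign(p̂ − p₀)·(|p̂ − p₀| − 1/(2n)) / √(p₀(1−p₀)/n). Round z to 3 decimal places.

z = 2.870

Sample proportion p̂ = 103/398 = 0.25879. p̂ − p₀ = 0.058794.
Continuity correction 1/(2n) = 1/796 = 0.001256.
Corrected numerator: |0.058794| − 0.001256 = 0.057538.
Under H₀, SE = √(p₀(1−p₀)/n) = √(0.20·0.80/398) = √0.000402010 = 0.020050.
z = (+)0.057538/0.020050 = 2.870.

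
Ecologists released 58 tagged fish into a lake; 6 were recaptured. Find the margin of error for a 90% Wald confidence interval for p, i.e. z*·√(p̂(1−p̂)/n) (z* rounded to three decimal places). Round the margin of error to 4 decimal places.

ME = 0.0658

Sample proportion p̂ = 6/58 = 0.10345.
Standard error of p̂: √(0.092747/58) = √0.001599082 = 0.039989.
The 90% critical value is z* = 1.645.
Margin of error = z*·SE = 1.645 × 0.039989 = 0.0658.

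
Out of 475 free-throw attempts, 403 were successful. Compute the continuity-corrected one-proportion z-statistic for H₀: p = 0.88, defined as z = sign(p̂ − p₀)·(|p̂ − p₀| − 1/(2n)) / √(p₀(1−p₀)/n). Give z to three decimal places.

z = -2.047

Sample proportion p̂ = 403/475 = 0.84842. p̂ − p₀ = -0.031579.
1/(2n) = 0.001053.
Corrected numerator: |-0.031579| − 0.001053 = 0.030526.
Under H₀, SE = √(p₀(1−p₀)/n) = √(0.88·0.12/475) = √0.000222316 = 0.014910.
z = −0.030526/0.014910 = -2.047.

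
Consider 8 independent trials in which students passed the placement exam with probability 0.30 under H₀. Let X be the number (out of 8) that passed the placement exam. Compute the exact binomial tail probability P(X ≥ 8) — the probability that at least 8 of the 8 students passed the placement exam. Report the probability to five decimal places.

X is binomial with n = 8 and p = 0.30.
P(X ≥ 8) = C(8,8)·0.30^8·0.70^0.
= 0.000066 = 0.00007.

P = 0.00007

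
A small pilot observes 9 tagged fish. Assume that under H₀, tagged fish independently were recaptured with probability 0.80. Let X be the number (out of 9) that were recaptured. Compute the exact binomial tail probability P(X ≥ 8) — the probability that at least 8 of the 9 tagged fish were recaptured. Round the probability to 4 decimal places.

P = 0.4362

X ~ Binomial(n=9, p=0.80).
P(X ≥ 8) = C(9,8)·0.80^8·0.20^1 + C(9,9)·0.80^9·0.20^0.
= 0.301990 + 0.134218 = 0.4362.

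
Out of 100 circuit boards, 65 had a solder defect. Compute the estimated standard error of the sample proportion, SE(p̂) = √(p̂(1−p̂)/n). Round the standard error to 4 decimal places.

SE = 0.0477

With x = 65 successes in n = 100, p̂ = 0.65000.
p̂(1−p̂) = 0.65000·0.35000 = 0.227500.
SE = √(0.227500/100) = √0.002275000 = 0.0477.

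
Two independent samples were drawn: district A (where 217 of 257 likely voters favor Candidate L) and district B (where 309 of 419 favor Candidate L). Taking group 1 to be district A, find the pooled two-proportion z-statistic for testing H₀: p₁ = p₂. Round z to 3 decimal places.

z = 3.247

Sample proportions: p̂₁ = 217/257 = 0.84436 and p̂₂ = 309/419 = 0.73747.
Pooled p̂ = (217+309)/(257+419) = 526/676 = 0.77811.
Pooled SE = √[0.1726568·0.00627769] ≈ 0.032922.
z = 0.10689/0.032922 = 3.247.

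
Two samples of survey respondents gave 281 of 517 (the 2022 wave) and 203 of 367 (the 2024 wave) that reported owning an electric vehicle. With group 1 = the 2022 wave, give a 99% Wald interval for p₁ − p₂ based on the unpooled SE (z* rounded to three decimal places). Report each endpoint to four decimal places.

(-0.0971, 0.0779)

p̂₁ = 281/517 = 0.54352, p̂₂ = 203/367 = 0.55313; p̂₁ − p̂₂ = -0.00961.
Unpooled SE = √(p̂₁(1−p̂₁)/n₁ + p̂₂(1−p̂₂)/n₂) = √(0.000479896 + 0.000673506) = 0.033962.
For 99% confidence, z* = 2.576. Margin = 2.576·0.033962 = 0.08749.
Interval: -0.00961 ± 0.08749 → (-0.0971, 0.0779).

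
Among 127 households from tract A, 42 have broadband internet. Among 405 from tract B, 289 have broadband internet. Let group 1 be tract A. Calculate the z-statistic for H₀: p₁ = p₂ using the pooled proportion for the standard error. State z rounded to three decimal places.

Sample proportions: p̂₁ = 42/127 = 0.33071 and p̂₂ = 289/405 = 0.71358.
Pooled p̂ = (42+289)/(127+405) = 331/532 = 0.62218.
Pooled SE = √[0.2350719·0.01034315] ≈ 0.049309.
z = -0.38287/0.049309 = -7.765.

z = -7.765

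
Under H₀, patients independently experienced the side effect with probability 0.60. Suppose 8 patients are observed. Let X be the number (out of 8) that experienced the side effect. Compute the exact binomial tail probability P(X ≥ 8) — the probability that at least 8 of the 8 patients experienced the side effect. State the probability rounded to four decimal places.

P = 0.0168

X ~ Binomial(n=8, p=0.60).
P(X ≥ 8) = C(8,8)·0.60^8·0.40^0.
= 0.016796 = 0.0168.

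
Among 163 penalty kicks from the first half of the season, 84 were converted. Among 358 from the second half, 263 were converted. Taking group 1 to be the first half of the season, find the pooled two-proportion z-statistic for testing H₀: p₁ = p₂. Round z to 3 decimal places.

z = -4.921

p̂₁ = 84/163 = 0.51534, p̂₂ = 263/358 = 0.73464.
Pooled p̂ = (84+263)/(163+358) = 347/521 = 0.66603.
Pooled SE = √[0.2224351·0.00892827] ≈ 0.044564.
z = -0.21930/0.044564 = -4.921.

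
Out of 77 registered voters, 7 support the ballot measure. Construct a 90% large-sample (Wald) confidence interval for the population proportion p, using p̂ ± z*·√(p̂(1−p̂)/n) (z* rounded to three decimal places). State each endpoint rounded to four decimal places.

(0.0370, 0.1448)

p̂ = 7/77 = 0.09091.
SE = √(p̂(1−p̂)/n) = √(0.082645/77) = 0.032761.
For 90% confidence, z* = 1.645.
Margin = 1.645·0.032761 = 0.05389.
Interval: 0.09091 ± 0.05389 → (0.0370, 0.1448).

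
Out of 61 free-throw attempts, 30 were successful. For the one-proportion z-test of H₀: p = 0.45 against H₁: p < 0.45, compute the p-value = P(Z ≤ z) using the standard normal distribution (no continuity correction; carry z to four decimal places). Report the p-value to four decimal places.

p̂ = 30/61 = 0.49180.
Under H₀, SE = √(p₀(1−p₀)/n) = √(0.45·0.55/61) = √0.004057377 = 0.063698.
z = (p̂ − p₀)/SE = (30/61 − 0.45)/0.063698 ≈ 0.6563.
From the standard normal, P(Z ≤ z) = 0.7442.

p-value = 0.7442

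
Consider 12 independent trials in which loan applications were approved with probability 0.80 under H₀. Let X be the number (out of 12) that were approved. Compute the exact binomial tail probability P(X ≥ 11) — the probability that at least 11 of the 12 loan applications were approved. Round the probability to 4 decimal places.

P = 0.2749

X ~ Binomial(n=12, p=0.80).
P(X ≥ 11) = C(12,11)·0.80^11·0.20^1 + C(12,12)·0.80^12·0.20^0.
= 0.206158 + 0.068719 = 0.2749.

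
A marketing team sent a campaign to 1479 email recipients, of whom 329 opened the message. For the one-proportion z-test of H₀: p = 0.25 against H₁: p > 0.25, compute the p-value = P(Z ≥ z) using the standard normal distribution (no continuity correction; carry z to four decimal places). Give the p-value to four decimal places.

With x = 329 successes in n = 1479, p̂ = 0.22245.
SE₀ = √(0.25·0.75/1479) = 0.011259.
Test statistic (full precision, shown to 4 dp): z = (329/1479 − 0.25)/SE₀ ≈ -2.4471.
p-value = P(Z ≥ z) with z = -2.4471 → 0.9928.

p-value = 0.9928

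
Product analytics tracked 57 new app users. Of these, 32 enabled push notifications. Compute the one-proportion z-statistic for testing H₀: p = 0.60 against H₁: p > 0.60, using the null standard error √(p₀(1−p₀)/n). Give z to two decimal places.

Sample proportion p̂ = 32/57 = 0.56140.
Under H₀, SE = √(p₀(1−p₀)/n) = √(0.60·0.40/57) = √0.004210526 = 0.064889.
z = (0.56140 − 0.60)/0.064889 = -0.03860/0.064889 = -0.59.

z = -0.59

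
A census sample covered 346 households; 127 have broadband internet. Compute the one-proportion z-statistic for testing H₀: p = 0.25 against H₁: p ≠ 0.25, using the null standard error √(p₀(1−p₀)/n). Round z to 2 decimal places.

With x = 127 successes in n = 346, p̂ = 0.36705.
Under H₀, SE = √(p₀(1−p₀)/n) = √(0.25·0.75/346) = √0.000541908 = 0.023279.
z = (p̂ − p₀)/SE = (0.36705 − 0.25)/0.023279 = 5.03.

z = 5.03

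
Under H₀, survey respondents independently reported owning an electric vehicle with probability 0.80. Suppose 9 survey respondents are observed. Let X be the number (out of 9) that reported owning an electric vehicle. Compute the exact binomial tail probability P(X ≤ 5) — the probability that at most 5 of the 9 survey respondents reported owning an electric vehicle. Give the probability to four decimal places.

P = 0.0856

X ~ Binomial(n=9, p=0.80).
P(X ≤ 5) = Σ_{j=0}^{5} C(9,j)·0.80^j·0.20^{9−j}.
= 0.000001 + 0.000018 + 0.000295 + 0.002753 + 0.016515 + 0.066060 = 0.0856.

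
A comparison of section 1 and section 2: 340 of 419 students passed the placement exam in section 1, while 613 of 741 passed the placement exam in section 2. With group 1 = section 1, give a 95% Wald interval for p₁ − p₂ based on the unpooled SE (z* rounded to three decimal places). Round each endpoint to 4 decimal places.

p̂₁ = 340/419 = 0.81146, p̂₂ = 613/741 = 0.82726; p̂₁ − p̂₂ = -0.01580.
SE = √(0.000365144 + 0.000192848) = √0.000557992 = 0.023622.
z* = 1.960 at the 95% level. Margin = 1.960·0.023622 = 0.04630.
So the interval runs from -0.0621 to 0.0305.

(-0.0621, 0.0305)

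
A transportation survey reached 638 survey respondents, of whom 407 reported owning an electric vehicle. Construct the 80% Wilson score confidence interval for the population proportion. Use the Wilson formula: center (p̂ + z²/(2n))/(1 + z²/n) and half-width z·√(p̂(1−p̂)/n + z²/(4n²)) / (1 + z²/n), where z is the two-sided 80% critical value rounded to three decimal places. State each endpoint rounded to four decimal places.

p̂ = 407/638 = 0.63793; z = 1.282, so z² = 1.643524.
Denominator 1 + z²/n = 1 + 1.643524/638 = 1.002576.
Adjusted center: (0.63793 + z²/(2n))/1.002576 = 0.63758.
Radicand: p̂(1−p̂)/n + z²/(4n²) = 0.000362030 + 0.000001009 = 0.000363039.
Half-width = z·√(radicand)/denom = 1.282·0.019054/1.002576 = 0.02436.
Interval: 0.63758 ± 0.02436 → (0.6132, 0.6619).

(0.6132, 0.6619)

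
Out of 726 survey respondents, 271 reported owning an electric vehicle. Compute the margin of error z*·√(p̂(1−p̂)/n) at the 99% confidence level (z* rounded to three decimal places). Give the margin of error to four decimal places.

The sample proportion is 271/726 = 0.37328.
SE(p̂) = √(0.37328·0.62672/726) = 0.017951.
For 99% confidence, z* = 2.576.
ME = 2.576·0.017951 = 0.0462.

ME = 0.0462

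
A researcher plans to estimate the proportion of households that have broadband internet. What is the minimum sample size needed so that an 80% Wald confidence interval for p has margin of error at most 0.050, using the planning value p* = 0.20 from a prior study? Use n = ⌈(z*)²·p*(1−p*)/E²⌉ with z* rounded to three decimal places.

n = 106

The 80% critical value is z* = 1.282.
p*(1−p*) = 0.1600.
(z*)²·p*(1−p*)/E² = 1.643524·0.1600/0.002500 = 105.186.
⌈105.186⌉ = 106.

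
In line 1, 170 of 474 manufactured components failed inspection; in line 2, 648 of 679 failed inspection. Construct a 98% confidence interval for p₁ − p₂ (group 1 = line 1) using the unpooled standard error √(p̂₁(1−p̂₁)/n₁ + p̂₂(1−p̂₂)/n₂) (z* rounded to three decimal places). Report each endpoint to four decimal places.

(-0.6502, -0.5412)

p̂₁ = 0.35865, p̂₂ = 0.95434, so the observed difference is -0.59569.
Unpooled SE = √(p̂₁(1−p̂₁)/n₁ + p̂₂(1−p̂₂)/n₂) = √(0.000485275 + 0.000064169) = 0.023440.
For 98% confidence, z* = 2.326. Margin = 2.326·0.023440 = 0.05452.
So the interval runs from -0.6502 to -0.5412.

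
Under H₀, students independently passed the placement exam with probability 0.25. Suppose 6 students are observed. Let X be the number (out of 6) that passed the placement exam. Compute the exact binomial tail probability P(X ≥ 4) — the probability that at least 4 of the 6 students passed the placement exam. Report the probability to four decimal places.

P = 0.0376

X ~ Binomial(n=6, p=0.25).
P(X ≥ 4) = C(6,4)·0.25^4·0.75^2 + C(6,5)·0.25^5·0.75^1 + C(6,6)·0.25^6·0.75^0.
= 0.032959 + 0.004395 + 0.000244 = 0.0376.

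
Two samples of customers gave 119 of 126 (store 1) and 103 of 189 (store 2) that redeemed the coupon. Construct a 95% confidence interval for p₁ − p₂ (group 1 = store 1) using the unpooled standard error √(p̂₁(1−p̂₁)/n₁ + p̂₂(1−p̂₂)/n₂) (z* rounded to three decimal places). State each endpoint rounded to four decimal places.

p̂₁ = 119/126 = 0.94444, p̂₂ = 103/189 = 0.54497; p̂₁ − p̂₂ = 0.39947.
SE = √(0.000416422 + 0.001312050) = √0.001728472 = 0.041575.
The 95% critical value is z* = 1.960. Margin of error = 0.08149.
So the interval runs from 0.3180 to 0.4810.

(0.3180, 0.4810)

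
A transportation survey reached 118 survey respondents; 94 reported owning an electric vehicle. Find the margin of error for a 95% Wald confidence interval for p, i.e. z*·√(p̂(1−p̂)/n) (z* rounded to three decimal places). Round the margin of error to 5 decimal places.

p̂ = 94/118 = 0.79661.
Standard error of p̂: √(0.162022/118) = √0.001373071 = 0.037055.
z* = 1.960 at the 95% level.
So ME = 0.07263.

ME = 0.07263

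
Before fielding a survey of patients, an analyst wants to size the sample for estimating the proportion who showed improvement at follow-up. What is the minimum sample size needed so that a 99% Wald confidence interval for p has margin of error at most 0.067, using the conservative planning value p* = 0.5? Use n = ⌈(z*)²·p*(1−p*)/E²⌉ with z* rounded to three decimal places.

n = 370

For 99% confidence, z* = 2.576.
p*(1−p*) = 0.2500.
Required n before rounding: 6.635776 × 0.2500 / 0.067² = 369.558.
Rounding up, n = 370.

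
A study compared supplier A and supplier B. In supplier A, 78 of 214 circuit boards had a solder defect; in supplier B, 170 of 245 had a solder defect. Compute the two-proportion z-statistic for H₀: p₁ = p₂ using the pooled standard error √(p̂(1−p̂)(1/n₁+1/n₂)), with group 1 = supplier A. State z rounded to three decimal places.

z = -7.064

Sample proportions: p̂₁ = 78/214 = 0.36449 and p̂₂ = 170/245 = 0.69388.
Pooling: p̂ = 248/459 = 0.54031.
Pooled SE = √[0.2483755·0.00875453] ≈ 0.046631.
z = -0.32939/0.046631 = -7.064.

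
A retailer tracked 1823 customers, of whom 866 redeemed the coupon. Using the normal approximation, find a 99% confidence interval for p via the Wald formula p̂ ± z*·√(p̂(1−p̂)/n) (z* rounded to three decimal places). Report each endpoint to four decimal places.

(0.4449, 0.5052)

p̂ = 866/1823 = 0.47504.
Standard error of p̂: √(0.249377/1823) = √0.000136795 = 0.011696.
z* = 2.576 at the 99% level.
Margin of error: 2.576 × 0.011696 = 0.03013.
CI: 0.47504 ± 0.03013 = (0.4449, 0.5052).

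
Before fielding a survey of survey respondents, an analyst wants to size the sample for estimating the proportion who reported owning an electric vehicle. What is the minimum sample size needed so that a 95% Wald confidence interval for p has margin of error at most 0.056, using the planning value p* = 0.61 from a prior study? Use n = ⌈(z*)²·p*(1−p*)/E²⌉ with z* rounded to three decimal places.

n = 292

The 95% critical value is z* = 1.960.
p*(1−p*) = 0.61·0.39 = 0.2379.
(z*)²·p*(1−p*)/E² = 3.841600·0.2379/0.003136 = 291.427.
⌈291.427⌉ = 292.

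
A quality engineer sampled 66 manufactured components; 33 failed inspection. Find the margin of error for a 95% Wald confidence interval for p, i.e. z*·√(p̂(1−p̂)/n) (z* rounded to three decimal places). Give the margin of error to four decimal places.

The sample proportion is 33/66 = 0.50000.
Standard error of p̂: √(0.250000/66) = √0.003787879 = 0.061546.
For 95% confidence, z* = 1.960.
So ME = 0.1206.

ME = 0.1206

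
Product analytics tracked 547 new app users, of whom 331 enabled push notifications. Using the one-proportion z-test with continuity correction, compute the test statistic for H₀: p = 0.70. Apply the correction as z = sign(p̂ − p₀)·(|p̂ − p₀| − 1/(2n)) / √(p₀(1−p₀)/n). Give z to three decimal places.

Sample proportion p̂ = 331/547 = 0.60512. p̂ − p₀ = -0.094881.
Continuity correction 1/(2n) = 1/1094 = 0.000914.
Corrected numerator: |-0.094881| − 0.000914 = 0.093967.
Null standard error: √(0.70·0.30/547) = √0.000383912 = 0.019594.
z = (−)0.093967/0.019594 = -4.796.

z = -4.796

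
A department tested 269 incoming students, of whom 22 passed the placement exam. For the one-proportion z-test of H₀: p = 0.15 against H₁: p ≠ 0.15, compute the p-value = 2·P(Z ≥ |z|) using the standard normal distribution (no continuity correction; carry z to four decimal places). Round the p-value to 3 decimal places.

p-value = 0.002

p̂ = 22/269 = 0.08178.
Under H₀, SE = √(p₀(1−p₀)/n) = √(0.15·0.85/269) = √0.000473978 = 0.021771.
z = (p̂ − p₀)/SE = (22/269 − 0.15)/0.021771 ≈ -3.1333.
From the standard normal, 2·P(Z ≥ |z|) = 0.002.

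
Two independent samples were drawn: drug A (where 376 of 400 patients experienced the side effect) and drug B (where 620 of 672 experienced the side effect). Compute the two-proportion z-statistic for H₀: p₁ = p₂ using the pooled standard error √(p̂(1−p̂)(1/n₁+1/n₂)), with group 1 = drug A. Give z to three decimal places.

z = 1.072

Sample proportions: p̂₁ = 376/400 = 0.94000 and p̂₂ = 620/672 = 0.92262.
Pooled p̂ = (376+620)/(400+672) = 996/1072 = 0.92910.
SE = √[p̂(1−p̂)(1/n₁+1/n₂)] = √[0.92910·0.07090·(1/400+1/672)] ≈ 0.016208.
z = 0.01738/0.016208 = 1.072.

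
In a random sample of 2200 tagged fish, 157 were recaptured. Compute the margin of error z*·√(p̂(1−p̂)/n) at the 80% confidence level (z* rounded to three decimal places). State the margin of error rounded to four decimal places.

With x = 157 successes in n = 2200, p̂ = 0.07136.
Standard error of p̂: √(0.066271/2200) = √0.000030123 = 0.005488.
For 80% confidence, z* = 1.282.
Margin of error = z*·SE = 1.282 × 0.005488 = 0.0070.

ME = 0.0070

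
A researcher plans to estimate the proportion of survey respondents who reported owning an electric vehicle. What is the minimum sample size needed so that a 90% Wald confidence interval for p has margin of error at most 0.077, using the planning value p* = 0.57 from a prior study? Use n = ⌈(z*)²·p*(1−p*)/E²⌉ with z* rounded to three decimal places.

n = 112

For 90% confidence, z* = 1.645.
p*(1−p*) = 0.57·0.43 = 0.2451.
Required n before rounding: 2.706025 × 0.2451 / 0.077² = 111.865.
⌈111.865⌉ = 112.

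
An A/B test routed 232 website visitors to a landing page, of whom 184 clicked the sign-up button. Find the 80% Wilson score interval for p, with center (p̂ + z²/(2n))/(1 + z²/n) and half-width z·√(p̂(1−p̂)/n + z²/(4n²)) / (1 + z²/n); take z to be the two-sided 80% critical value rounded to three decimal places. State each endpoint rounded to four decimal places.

Here p̂ = 184/232 = 0.79310 and z = 1.282 (z² = 1.643524).
1 + z²/n = 1.007084.
Adjusted center: (0.79310 + z²/(2n))/1.007084 = 0.79104.
Radicand: p̂(1−p̂)/n + z²/(4n²) = 0.000707286 + 0.000007634 = 0.000714920.
Half-width = z·√(radicand)/denom = 1.282·0.026738/1.007084 = 0.03404.
Interval: 0.79104 ± 0.03404 → (0.7570, 0.8251).

(0.7570, 0.8251)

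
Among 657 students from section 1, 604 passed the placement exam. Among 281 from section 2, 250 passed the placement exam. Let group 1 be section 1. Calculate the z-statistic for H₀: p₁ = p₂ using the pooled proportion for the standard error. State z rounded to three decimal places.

z = 1.457

p̂₁ = 604/657 = 0.91933, p̂₂ = 250/281 = 0.88968.
Pooling: p̂ = 854/938 = 0.91045.
SE = √[p̂(1−p̂)(1/n₁+1/n₂)] = √[0.91045·0.08955·(1/657+1/281)] ≈ 0.020353.
z = (p̂₁ − p̂₂)/SE = (0.91933 − 0.88968)/0.020353 = 0.02965/0.020353 = 1.457.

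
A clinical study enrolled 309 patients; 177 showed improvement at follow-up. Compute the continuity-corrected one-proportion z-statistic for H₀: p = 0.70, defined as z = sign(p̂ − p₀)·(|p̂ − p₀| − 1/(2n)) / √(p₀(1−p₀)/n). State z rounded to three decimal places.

The sample proportion is 177/309 = 0.57282. p̂ − p₀ = -0.127184.
Continuity correction 1/(2n) = 1/618 = 0.001618.
Corrected numerator: |-0.127184| − 0.001618 = 0.125566.
SE₀ = √(0.70·0.30/309) = 0.026069.
z = −0.125566/0.026069 = -4.817.

z = -4.817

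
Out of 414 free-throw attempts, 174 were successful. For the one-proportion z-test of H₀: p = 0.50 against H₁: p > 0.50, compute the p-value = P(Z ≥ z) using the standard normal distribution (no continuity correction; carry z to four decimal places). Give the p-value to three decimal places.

p-value = 0.999

Sample proportion p̂ = 174/414 = 0.42029.
Under H₀, SE = √(p₀(1−p₀)/n) = √(0.50·0.50/414) = √0.000603865 = 0.024574.
z = (p̂ − p₀)/SE = (174/414 − 0.50)/0.024574 ≈ -3.2437.
p-value = P(Z ≥ z) with z = -3.2437 → 0.999.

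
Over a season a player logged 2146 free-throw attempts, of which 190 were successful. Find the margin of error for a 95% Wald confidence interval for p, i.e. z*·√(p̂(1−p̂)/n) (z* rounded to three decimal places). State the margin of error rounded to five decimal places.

ME = 0.01202

Sample proportion p̂ = 190/2146 = 0.08854.
SE(p̂) = √(0.08854·0.91146/2146) = 0.006132.
For 95% confidence, z* = 1.960.
ME = 1.960·0.006132 = 0.01202.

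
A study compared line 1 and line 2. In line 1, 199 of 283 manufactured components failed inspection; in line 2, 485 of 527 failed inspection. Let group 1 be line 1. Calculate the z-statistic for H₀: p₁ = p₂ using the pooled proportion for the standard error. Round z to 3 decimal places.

z = -8.129

p̂₁ = 199/283 = 0.70318, p̂₂ = 485/527 = 0.92030.
Pooled p̂ = (199+485)/(283+527) = 684/810 = 0.84444.
SE = √[p̂(1−p̂)(1/n₁+1/n₂)] = √[0.84444·0.15556·(1/283+1/527)] ≈ 0.026710.
z = (p̂₁ − p̂₂)/SE = (0.70318 − 0.92030)/0.026710 = -0.21712/0.026710 = -8.129.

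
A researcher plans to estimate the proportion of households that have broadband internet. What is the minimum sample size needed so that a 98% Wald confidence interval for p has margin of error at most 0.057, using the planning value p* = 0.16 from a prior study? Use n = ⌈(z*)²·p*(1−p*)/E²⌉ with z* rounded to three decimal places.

n = 224

For 98% confidence, z* = 2.326.
p*(1−p*) = 0.1344.
Required n before rounding: 5.410276 × 0.1344 / 0.057² = 223.805.
⌈223.805⌉ = 224.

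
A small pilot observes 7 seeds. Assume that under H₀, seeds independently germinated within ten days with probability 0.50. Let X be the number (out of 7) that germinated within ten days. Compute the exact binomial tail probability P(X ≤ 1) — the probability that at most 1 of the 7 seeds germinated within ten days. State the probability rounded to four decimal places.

P = 0.0625

X ~ Binomial(n=7, p=0.50).
P(X ≤ 1) = C(7,0)·0.50^0·0.50^7 + C(7,1)·0.50^1·0.50^6.
= 0.007812 + 0.054688 = 0.0625.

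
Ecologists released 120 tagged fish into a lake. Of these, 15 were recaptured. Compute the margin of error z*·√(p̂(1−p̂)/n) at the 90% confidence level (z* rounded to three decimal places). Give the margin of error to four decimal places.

With x = 15 successes in n = 120, p̂ = 0.12500.
SE = √(p̂(1−p̂)/n) = √(0.109375/120) = 0.030190.
z* = 1.645 at the 90% level.
Margin of error = z*·SE = 1.645 × 0.030190 = 0.0497.

ME = 0.0497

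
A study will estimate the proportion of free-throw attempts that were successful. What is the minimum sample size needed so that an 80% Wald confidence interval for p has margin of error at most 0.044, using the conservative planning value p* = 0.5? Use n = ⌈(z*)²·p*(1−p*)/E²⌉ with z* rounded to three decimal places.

For 80% confidence, z* = 1.282.
p*(1−p*) = 0.50·0.50 = 0.2500.
(z*)²·p*(1−p*)/E² = 1.643524·0.2500/0.001936 = 212.232.
Rounding up, n = 213.

n = 213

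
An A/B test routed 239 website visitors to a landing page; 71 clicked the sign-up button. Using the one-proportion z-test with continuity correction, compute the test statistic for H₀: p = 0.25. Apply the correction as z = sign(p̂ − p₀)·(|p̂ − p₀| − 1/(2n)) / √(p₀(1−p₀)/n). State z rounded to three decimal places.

z = 1.606

With x = 71 successes in n = 239, p̂ = 0.29707. p̂ − p₀ = 0.047071.
1/(2n) = 0.002092.
Corrected numerator: |0.047071| − 0.002092 = 0.044979.
SE₀ = √(0.25·0.75/239) = 0.028009.
z = (+)0.044979/0.028009 = 1.606.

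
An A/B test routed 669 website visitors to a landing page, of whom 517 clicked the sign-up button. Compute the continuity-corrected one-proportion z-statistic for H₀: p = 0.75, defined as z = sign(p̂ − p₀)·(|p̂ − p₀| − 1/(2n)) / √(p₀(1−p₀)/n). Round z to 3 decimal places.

z = 1.317

With x = 517 successes in n = 669, p̂ = 0.77280. p̂ − p₀ = 0.022795.
Continuity correction 1/(2n) = 1/1338 = 0.000747.
Corrected numerator: |0.022795| − 0.000747 = 0.022048.
Null standard error: √(0.75·0.25/669) = √0.000280269 = 0.016741.
z = +0.022048/0.016741 = 1.317.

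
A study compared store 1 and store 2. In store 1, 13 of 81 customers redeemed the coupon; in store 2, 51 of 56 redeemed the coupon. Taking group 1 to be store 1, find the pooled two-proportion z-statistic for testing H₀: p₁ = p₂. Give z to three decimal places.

z = -8.652

p̂₁ = 13/81 = 0.16049, p̂₂ = 51/56 = 0.91071.
Pooling: p̂ = 64/137 = 0.46715.
Pooled SE = √[0.2489211·0.03020282] ≈ 0.086707.
z = -0.75022/0.086707 = -8.652.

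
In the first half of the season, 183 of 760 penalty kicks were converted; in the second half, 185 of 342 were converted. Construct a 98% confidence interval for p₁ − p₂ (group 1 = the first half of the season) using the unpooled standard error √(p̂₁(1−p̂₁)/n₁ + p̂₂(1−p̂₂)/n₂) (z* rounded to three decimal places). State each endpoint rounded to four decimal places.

p̂₁ = 0.24079, p̂₂ = 0.54094, so the observed difference is -0.30015.
Unpooled SE = √(p̂₁(1−p̂₁)/n₁ + p̂₂(1−p̂₂)/n₂) = √(0.000240539 + 0.000726094) = 0.031091.
z* = 2.326 at the 98% level. Margin = 2.326·0.031091 = 0.07232.
So the interval runs from -0.3725 to -0.2278.

(-0.3725, -0.2278)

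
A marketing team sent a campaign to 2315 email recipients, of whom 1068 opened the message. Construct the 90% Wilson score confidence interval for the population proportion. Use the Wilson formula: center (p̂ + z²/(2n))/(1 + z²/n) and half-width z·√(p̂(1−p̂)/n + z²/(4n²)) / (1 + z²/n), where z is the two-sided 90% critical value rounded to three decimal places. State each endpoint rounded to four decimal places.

p̂ = 1068/2315 = 0.46134; z = 1.645, so z² = 2.706025.
Denominator 1 + z²/n = 1 + 2.706025/2315 = 1.001169.
Center = (0.46134 + 0.000584)/1.001169 = 0.46138.
Radicand: p̂(1−p̂)/n + z²/(4n²) = 0.000107346 + 0.000000126 = 0.000107472.
Half-width = z·√(radicand)/denom = 1.645·0.010367/1.001169 = 0.01703.
Interval: 0.46138 ± 0.01703 → (0.4444, 0.4784).

(0.4444, 0.4784)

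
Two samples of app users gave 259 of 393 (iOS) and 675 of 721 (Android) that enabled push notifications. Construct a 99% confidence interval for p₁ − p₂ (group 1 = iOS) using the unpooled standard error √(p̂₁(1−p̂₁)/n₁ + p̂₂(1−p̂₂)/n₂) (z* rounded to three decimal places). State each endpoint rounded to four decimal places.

p̂₁ = 259/393 = 0.65903, p̂₂ = 675/721 = 0.93620; p̂₁ − p̂₂ = -0.27717.
Unpooled SE = √(p̂₁(1−p̂₁)/n₁ + p̂₂(1−p̂₂)/n₂) = √(0.000571777 + 0.000082843) = 0.025586.
z* = 2.576 at the 99% level. Margin = 2.576·0.025586 = 0.06591.
CI: -0.27717 ± 0.06591 = (-0.3431, -0.2113).

(-0.3431, -0.2113)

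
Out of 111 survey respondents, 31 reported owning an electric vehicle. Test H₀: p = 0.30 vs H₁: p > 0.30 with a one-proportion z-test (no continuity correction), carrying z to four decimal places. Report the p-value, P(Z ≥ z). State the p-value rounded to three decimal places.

p-value = 0.683

The sample proportion is 31/111 = 0.27928.
Under H₀, SE = √(p₀(1−p₀)/n) = √(0.30·0.70/111) = √0.001891892 = 0.043496.
z = (p̂ − p₀)/SE = (31/111 − 0.30)/0.043496 ≈ -0.4764.
p-value = P(Z ≥ z) with z = -0.4764 → 0.683.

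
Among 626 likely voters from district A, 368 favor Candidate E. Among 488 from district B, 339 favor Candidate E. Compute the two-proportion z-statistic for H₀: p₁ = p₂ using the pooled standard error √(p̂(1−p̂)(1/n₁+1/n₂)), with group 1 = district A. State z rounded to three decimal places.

z = -3.673

p̂₁ = 368/626 = 0.58786, p̂₂ = 339/488 = 0.69467.
Pooling: p̂ = 707/1114 = 0.63465.
Pooled SE = √[0.2318694·0.00364662] ≈ 0.029078.
z = -0.10681/0.029078 = -3.673.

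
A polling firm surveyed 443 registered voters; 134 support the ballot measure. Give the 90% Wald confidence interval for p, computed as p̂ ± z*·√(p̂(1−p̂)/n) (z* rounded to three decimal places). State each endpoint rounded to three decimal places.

The sample proportion is 134/443 = 0.30248.
Standard error of p̂: √(0.210987/443) = √0.000476269 = 0.021824.
The 90% critical value is z* = 1.645.
Margin = 1.645·0.021824 = 0.03590.
CI: 0.30248 ± 0.03590 = (0.267, 0.338).

(0.267, 0.338)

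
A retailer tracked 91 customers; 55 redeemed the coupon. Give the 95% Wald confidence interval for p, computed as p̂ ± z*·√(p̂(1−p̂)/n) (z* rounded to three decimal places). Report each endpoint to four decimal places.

p̂ = 55/91 = 0.60440.
Standard error of p̂: √(0.239102/91) = √0.002627490 = 0.051259.
z* = 1.960 at the 95% level.
Margin = 1.960·0.051259 = 0.10047.
Interval: 0.60440 ± 0.10047 → (0.5039, 0.7049).

(0.5039, 0.7049)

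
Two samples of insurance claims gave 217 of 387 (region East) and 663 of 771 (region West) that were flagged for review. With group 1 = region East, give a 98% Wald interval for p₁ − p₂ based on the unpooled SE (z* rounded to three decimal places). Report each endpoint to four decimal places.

(-0.3647, -0.2337)

p̂₁ = 217/387 = 0.56072, p̂₂ = 663/771 = 0.85992; p̂₁ − p̂₂ = -0.29920.
SE = √(0.000636467 + 0.000156233) = √0.000792700 = 0.028155.
The 98% critical value is z* = 2.326. Margin of error = 0.06549.
So the interval runs from -0.3647 to -0.2337.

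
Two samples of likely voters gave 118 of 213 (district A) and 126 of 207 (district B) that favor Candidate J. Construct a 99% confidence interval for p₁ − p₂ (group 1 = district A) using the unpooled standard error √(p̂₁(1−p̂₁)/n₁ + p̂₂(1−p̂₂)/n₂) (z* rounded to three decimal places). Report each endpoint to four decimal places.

p̂₁ = 0.55399, p̂₂ = 0.60870, so the observed difference is -0.05471.
SE = √(0.001160024 + 0.001150653) = √0.002310677 = 0.048070.
For 99% confidence, z* = 2.576. Margin = 2.576·0.048070 = 0.12383.
Interval: -0.05471 ± 0.12383 → (-0.1785, 0.0691).

(-0.1785, 0.0691)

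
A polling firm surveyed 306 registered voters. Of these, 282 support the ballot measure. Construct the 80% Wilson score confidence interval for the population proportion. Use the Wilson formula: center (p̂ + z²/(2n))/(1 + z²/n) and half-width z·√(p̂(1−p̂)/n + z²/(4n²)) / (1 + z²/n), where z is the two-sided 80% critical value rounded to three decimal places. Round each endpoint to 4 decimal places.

Here p̂ = 282/306 = 0.92157 and z = 1.282 (z² = 1.643524).
Denominator 1 + z²/n = 1 + 1.643524/306 = 1.005371.
Center = (0.92157 + 0.002685)/1.005371 = 0.91932.
Radicand: p̂(1−p̂)/n + z²/(4n²) = 0.000236209 + 0.000004388 = 0.000240597.
Half-width = z·√(radicand)/denom = 1.282·0.015511/1.005371 = 0.01978.
CI: 0.91932 ± 0.01978 = (0.8995, 0.9391).

(0.8995, 0.9391)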